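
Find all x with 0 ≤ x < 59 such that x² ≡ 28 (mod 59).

21, 38

Since 59 ≡ 3 (mod 4), a square root of 28 is 28^((59+1)/4) = 28^15 mod 59.
Repeated squaring: 28^2≡17, 28^4≡53, 28^8≡36 (mod 59).
28^15 = 28^(8+4+2+1) ≡ 21 (mod 59).
Check: 21² = 441 ≡ 28 (mod 59). The two roots are 21 and 38.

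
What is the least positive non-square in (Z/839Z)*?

11

(2/839) = +1, so 2 is a residue.
(3/839) = +1, so 3 is a residue.
(4/839) = +1, so 4 is a residue.
(5/839) = +1, so 5 is a residue.
(6/839) = +1, so 6 is a residue.
(7/839) = +1, so 7 is a residue.
(8/839) = +1, so 8 is a residue.
(9/839) = +1, so 9 is a residue.
(10/839) = +1, so 10 is a residue.
(11/839) = −1, so 11 is the smallest positive non-residue mod 839.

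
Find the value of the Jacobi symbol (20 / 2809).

Pull out 2^2: since 2809 ≡ 1 (mod 8), (2/2809) = +1, so (2/2809)^2 = +1.
Reciprocity: 5 ≡ 1 and 2809 ≡ 1 (mod 4), so (5/2809) = +(2809/5).
Reduce top mod 5: now compute (4/5).
Pull out 2^2: since 5 ≡ 5 (mod 8), (2/5) = -1, so (2/5)^2 = +1.
Reached (1/5) = 1. Collecting the sign flips along the way, the symbol is +1.

1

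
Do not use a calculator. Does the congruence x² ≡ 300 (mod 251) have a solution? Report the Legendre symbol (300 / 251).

First reduce: 300 ≡ 49 (mod 251).
Reciprocity: 49 ≡ 1 and 251 ≡ 3 (mod 4), so (49/251) = +(251/49).
Reduce top mod 49: now compute (6/49).
Pull out 2: since 49 ≡ 1 (mod 8), (2/49) = +1.
Reciprocity: 3 ≡ 3 and 49 ≡ 1 (mod 4), so (3/49) = +(49/3).
Reduce top mod 3: now compute (1/3).
Reached (1/3) = 1. Collecting the sign flips along the way, the symbol is +1.

1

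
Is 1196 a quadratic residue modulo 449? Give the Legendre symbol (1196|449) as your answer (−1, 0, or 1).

-1

Euler's criterion: (1196/449) ≡ 298^224 (mod 449).
298^2 ≡ 351 (mod 449)
298^4 ≡ 175 (mod 449)
298^8 ≡ 93 (mod 449)
298^16 ≡ 118 (mod 449)
298^32 ≡ 5 (mod 449)
298^64 ≡ 25 (mod 449)
298^128 ≡ 176 (mod 449)
298^224 = 298^(128+64+32) ≡ 448 (mod 449).
Result is 448 ≡ −1, so (1196/449) = −1.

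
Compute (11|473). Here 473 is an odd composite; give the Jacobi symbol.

Reciprocity: 11 ≡ 3 and 473 ≡ 1 (mod 4), so (11/473) = +(473/11).
Reduce top mod 11: now compute (0/11).
Top reduces to 0: gcd > 1, so the symbol is 0.

0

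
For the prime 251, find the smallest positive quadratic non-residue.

(2/251) = −1, so 2 is the smallest positive non-residue mod 251.

2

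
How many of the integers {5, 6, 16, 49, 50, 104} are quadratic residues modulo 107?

2

(5/107) = -1 → non-residue.
(6/107) = -1 → non-residue.
(16/107) = +1 → QR.
(49/107) = +1 → QR.
(50/107) = -1 → non-residue.
(104/107) = -1 → non-residue.
Total quadratic residues among the 6: 2.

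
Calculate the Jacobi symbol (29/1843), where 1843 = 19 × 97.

Reciprocity: 29 ≡ 1 and 1843 ≡ 3 (mod 4), so (29/1843) = +(1843/29).
Reduce top mod 29: now compute (16/29).
Pull out 2^4: since 29 ≡ 5 (mod 8), (2/29) = -1, so (2/29)^4 = +1.
Reached (1/29) = 1. Collecting the sign flips along the way, the symbol is +1.

1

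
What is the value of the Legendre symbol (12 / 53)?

Pull out 2^2: since 53 ≡ 5 (mod 8), (2/53) = -1, so (2/53)^2 = +1.
Reciprocity: 3 ≡ 3 and 53 ≡ 1 (mod 4), so (3/53) = +(53/3).
Reduce top mod 3: now compute (2/3).
Pull out 2: since 3 ≡ 3 (mod 8), (2/3) = -1.
Reached (1/3) = 1. Collecting the sign flips along the way, the symbol is -1.

-1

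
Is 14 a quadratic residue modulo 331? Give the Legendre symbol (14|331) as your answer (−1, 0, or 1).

1

Euler's criterion: (14/331) ≡ 14^165 (mod 331).
14^2 ≡ 196 (mod 331)
14^4 ≡ 20 (mod 331)
14^8 ≡ 69 (mod 331)
14^16 ≡ 127 (mod 331)
14^32 ≡ 241 (mod 331)
14^64 ≡ 156 (mod 331)
14^128 ≡ 173 (mod 331)
14^165 = 14^(128+32+4+1) ≡ 1 (mod 331).
Result is 1, so (14/331) = 1.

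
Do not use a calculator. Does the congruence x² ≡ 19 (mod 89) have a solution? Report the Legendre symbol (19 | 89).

Reciprocity: 19 ≡ 3 and 89 ≡ 1 (mod 4), so (19/89) = +(89/19).
Reduce top mod 19: now compute (13/19).
Reciprocity: 13 ≡ 1 and 19 ≡ 3 (mod 4), so (13/19) = +(19/13).
Reduce top mod 13: now compute (6/13).
Pull out 2: since 13 ≡ 5 (mod 8), (2/13) = -1.
Reciprocity: 3 ≡ 3 and 13 ≡ 1 (mod 4), so (3/13) = +(13/3).
Reduce top mod 3: now compute (1/3).
Reached (1/3) = 1. Collecting the sign flips along the way, the symbol is -1.

-1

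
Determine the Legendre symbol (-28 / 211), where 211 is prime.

First reduce: -28 ≡ 183 (mod 211).
Reciprocity: 183 ≡ 3 and 211 ≡ 3 (mod 4), so (183/211) = −(211/183).
Reduce top mod 183: now compute (28/183).
Pull out 2^2: since 183 ≡ 7 (mod 8), (2/183) = +1, so (2/183)^2 = +1.
Reciprocity: 7 ≡ 3 and 183 ≡ 3 (mod 4), so (7/183) = −(183/7).
Reduce top mod 7: now compute (1/7).
Reached (1/7) = 1. Collecting the sign flips along the way, the symbol is +1.

1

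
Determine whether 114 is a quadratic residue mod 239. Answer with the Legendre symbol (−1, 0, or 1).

Euler's criterion: (114/239) ≡ 114^119 (mod 239).
114^2 ≡ 90 (mod 239)
114^4 ≡ 213 (mod 239)
114^8 ≡ 198 (mod 239)
114^16 ≡ 8 (mod 239)
114^32 ≡ 64 (mod 239)
114^64 ≡ 33 (mod 239)
114^119 = 114^(64+32+16+4+2+1) ≡ 238 (mod 239).
Result is 238 ≡ −1, so (114/239) = −1.

-1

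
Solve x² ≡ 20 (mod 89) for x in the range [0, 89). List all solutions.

89 ≡ 1 (mod 4), so we find a root by search.
Trying successive values, 38² = 1444 ≡ 20 (mod 89). The other root is 89 − 38 = 51.

38, 51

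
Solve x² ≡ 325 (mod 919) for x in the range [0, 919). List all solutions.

Since 919 ≡ 3 (mod 4), a square root of 325 is 325^((919+1)/4) = 325^230 mod 919.
Repeated squaring: 325^2≡859, 325^4≡843, 325^8≡262, 325^16≡638, 325^32≡846, 325^64≡734, 325^128≡222 (mod 919).
325^230 = 325^(128+64+32+4+2) ≡ 327 (mod 919).
Check: 327² = 106929 ≡ 325 (mod 919). The two roots are 327 and 592.

327, 592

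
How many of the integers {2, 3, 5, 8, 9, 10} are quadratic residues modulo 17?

3

(2/17) = +1 → QR.
(3/17) = -1 → non-residue.
(5/17) = -1 → non-residue.
(8/17) = +1 → QR.
(9/17) = +1 → QR.
(10/17) = -1 → non-residue.
Total quadratic residues among the 6: 3.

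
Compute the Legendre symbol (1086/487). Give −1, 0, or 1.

-1

First reduce: 1086 ≡ 112 (mod 487).
Pull out 2^4: since 487 ≡ 7 (mod 8), (2/487) = +1, so (2/487)^4 = +1.
Reciprocity: 7 ≡ 3 and 487 ≡ 3 (mod 4), so (7/487) = −(487/7).
Reduce top mod 7: now compute (4/7).
Pull out 2^2: since 7 ≡ 7 (mod 8), (2/7) = +1, so (2/7)^2 = +1.
Reached (1/7) = 1. Collecting the sign flips along the way, the symbol is -1.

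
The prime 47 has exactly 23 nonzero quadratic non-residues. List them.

5, 10, 11, 13, 15, 19, 20, 22, 23, 26, 29, 30, 31, 33, 35, 38, 39, 40, 41, 43, 44, 45, 46

Square k = 1,…,23 (k and 47−k give the same square):
1²=1, 2²=4, 3²=9, 4²=16, 5²=25, 6²=36, 7²≡2, 8²≡17, 9²≡34, 10²≡6, 11²≡27, 12²≡3, 13²≡28, 14²≡8, 15²≡37, 16²≡21, 17²≡7, 18²≡42, 19²≡32, 20²≡24, 21²≡18, 22²≡14, 23²≡12 (mod 47).
The residues are {1, 2, 3, 4, 6, 7, 8, 9, 12, 14, 16, 17, 18, 21, 24, 25, 27, 28, 32, 34, 36, 37, 42}; the non-residues are the remaining 23 nonzero classes.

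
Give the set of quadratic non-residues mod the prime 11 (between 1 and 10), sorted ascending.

Square k = 1,…,5 (k and 11−k give the same square):
1²=1, 2²=4, 3²=9, 4²≡5, 5²≡3 (mod 11).
The residues are {1, 3, 4, 5, 9}; the non-residues are the remaining 5 nonzero classes.

2,6,7,8,10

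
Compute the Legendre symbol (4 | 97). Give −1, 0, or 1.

Pull out 2^2: since 97 ≡ 1 (mod 8), (2/97) = +1, so (2/97)^2 = +1.
Reached (1/97) = 1. Collecting the sign flips along the way, the symbol is +1.

1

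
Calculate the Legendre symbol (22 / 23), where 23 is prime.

Pull out 2: since 23 ≡ 7 (mod 8), (2/23) = +1.
Reciprocity: 11 ≡ 3 and 23 ≡ 3 (mod 4), so (11/23) = −(23/11).
Reduce top mod 11: now compute (1/11).
Reached (1/11) = 1. Collecting the sign flips along the way, the symbol is -1.

-1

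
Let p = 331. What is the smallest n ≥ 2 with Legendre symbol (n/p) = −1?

(2/331) = −1, so 2 is the smallest positive non-residue mod 331.

2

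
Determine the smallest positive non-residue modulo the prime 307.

(2/307) = −1, so 2 is the smallest positive non-residue mod 307.

2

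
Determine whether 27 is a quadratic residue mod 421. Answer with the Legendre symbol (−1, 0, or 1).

Euler's criterion: (27/421) ≡ 27^210 (mod 421).
27^2 ≡ 308 (mod 421)
27^4 ≡ 139 (mod 421)
27^8 ≡ 376 (mod 421)
27^16 ≡ 341 (mod 421)
27^32 ≡ 85 (mod 421)
27^64 ≡ 68 (mod 421)
27^128 ≡ 414 (mod 421)
27^210 = 27^(128+64+16+2) ≡ 1 (mod 421).
Result is 1, so (27/421) = 1.

1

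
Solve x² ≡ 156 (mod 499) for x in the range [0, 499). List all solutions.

125, 374

Since 499 ≡ 3 (mod 4), a square root of 156 is 156^((499+1)/4) = 156^125 mod 499.
Repeated squaring: 156^2≡384, 156^4≡251, 156^8≡127, 156^16≡161, 156^32≡472, 156^64≡230 (mod 499).
156^125 = 156^(64+32+16+8+4+1) ≡ 125 (mod 499).
Check: 125² = 15625 ≡ 156 (mod 499). The two roots are 125 and 374.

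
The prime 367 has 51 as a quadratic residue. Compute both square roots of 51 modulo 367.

61, 306

Since 367 ≡ 3 (mod 4), a square root of 51 is 51^((367+1)/4) = 51^92 mod 367.
Repeated squaring: 51^2≡32, 51^4≡290, 51^8≡57, 51^16≡313, 51^32≡347, 51^64≡33 (mod 367).
51^92 = 51^(64+16+8+4) ≡ 61 (mod 367).
Check: 61² = 3721 ≡ 51 (mod 367). The two roots are 61 and 306.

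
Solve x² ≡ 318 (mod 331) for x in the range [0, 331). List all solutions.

Since 331 ≡ 3 (mod 4), a square root of 318 is 318^((331+1)/4) = 318^83 mod 331.
Repeated squaring: 318^2≡169, 318^4≡95, 318^8≡88, 318^16≡131, 318^32≡280, 318^64≡284 (mod 331).
318^83 = 318^(64+16+2+1) ≡ 283 (mod 331).
Check: 283² = 80089 ≡ 318 (mod 331). The two roots are 48 and 283.

48, 283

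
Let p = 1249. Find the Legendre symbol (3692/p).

-1

First reduce: 3692 ≡ 1194 (mod 1249).
Pull out 2: since 1249 ≡ 1 (mod 8), (2/1249) = +1.
Reciprocity: 597 ≡ 1 and 1249 ≡ 1 (mod 4), so (597/1249) = +(1249/597).
Reduce top mod 597: now compute (55/597).
Reciprocity: 55 ≡ 3 and 597 ≡ 1 (mod 4), so (55/597) = +(597/55).
Reduce top mod 55: now compute (47/55).
Reciprocity: 47 ≡ 3 and 55 ≡ 3 (mod 4), so (47/55) = −(55/47).
Reduce top mod 47: now compute (8/47).
Pull out 2^3: since 47 ≡ 7 (mod 8), (2/47) = +1, so (2/47)^3 = +1.
Reached (1/47) = 1. Collecting the sign flips along the way, the symbol is -1.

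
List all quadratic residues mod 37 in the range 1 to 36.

Square k = 1,…,18 (k and 37−k give the same square):
1²=1, 2²=4, 3²=9, 4²=16, 5²=25, 6²=36, 7²≡12, 8²≡27, 9²≡7, 10²≡26, 11²≡10, 12²≡33, 13²≡21, 14²≡11, 15²≡3, 16²≡34, 17²≡30, 18²≡28 (mod 37).
So the quadratic residues mod 37 are {1, 3, 4, 7, 9, 10, 11, 12, 16, 21, 25, 26, 27, 28, 30, 33, 34, 36}.

1,3,4,7,9,10,11,12,16,21,25,26,27,28,30,33,34,36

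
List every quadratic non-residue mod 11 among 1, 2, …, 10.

2,6,7,8,10

Square k = 1,…,5 (k and 11−k give the same square):
1²=1, 2²=4, 3²=9, 4²≡5, 5²≡3 (mod 11).
The residues are {1, 3, 4, 5, 9}; the non-residues are the remaining 5 nonzero classes.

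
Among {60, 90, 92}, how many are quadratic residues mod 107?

(60/107) = -1 → non-residue.
(90/107) = +1 → QR.
(92/107) = +1 → QR.
Total quadratic residues among the 3: 2.

2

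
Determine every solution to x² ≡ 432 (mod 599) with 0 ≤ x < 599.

Since 599 ≡ 3 (mod 4), a square root of 432 is 432^((599+1)/4) = 432^150 mod 599.
Repeated squaring: 432^2≡335, 432^4≡212, 432^8≡19, 432^16≡361, 432^32≡338, 432^64≡434, 432^128≡270 (mod 599).
432^150 = 432^(128+16+4+2) ≡ 459 (mod 599).
Check: 459² = 210681 ≡ 432 (mod 599). The two roots are 140 and 459.

140, 459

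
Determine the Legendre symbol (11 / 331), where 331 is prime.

-1

Reciprocity: 11 ≡ 3 and 331 ≡ 3 (mod 4), so (11/331) = −(331/11).
Reduce top mod 11: now compute (1/11).
Reached (1/11) = 1. Collecting the sign flips along the way, the symbol is -1.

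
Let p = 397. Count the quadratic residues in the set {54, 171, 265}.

(54/397) = -1 → non-residue.
(171/397) = +1 → QR.
(265/397) = +1 → QR.
Total quadratic residues among the 3: 2.

2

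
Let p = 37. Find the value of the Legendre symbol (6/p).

Pull out 2: since 37 ≡ 5 (mod 8), (2/37) = -1.
Reciprocity: 3 ≡ 3 and 37 ≡ 1 (mod 4), so (3/37) = +(37/3).
Reduce top mod 3: now compute (1/3).
Reached (1/3) = 1. Collecting the sign flips along the way, the symbol is -1.

-1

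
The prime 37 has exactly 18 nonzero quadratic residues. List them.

1 3 4 7 9 10 11 12 16 21 25 26 27 28 30 33 34 36

Square k = 1,…,18 (k and 37−k give the same square):
1²=1, 2²=4, 3²=9, 4²=16, 5²=25, 6²=36, 7²≡12, 8²≡27, 9²≡7, 10²≡26, 11²≡10, 12²≡33, 13²≡21, 14²≡11, 15²≡3, 16²≡34, 17²≡30, 18²≡28 (mod 37).
So the quadratic residues mod 37 are {1, 3, 4, 7, 9, 10, 11, 12, 16, 21, 25, 26, 27, 28, 30, 33, 34, 36}.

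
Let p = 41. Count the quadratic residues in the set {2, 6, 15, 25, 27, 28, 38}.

2

(2/41) = +1 → QR.
(6/41) = -1 → non-residue.
(15/41) = -1 → non-residue.
(25/41) = +1 → QR.
(27/41) = -1 → non-residue.
(28/41) = -1 → non-residue.
(38/41) = -1 → non-residue.
Total quadratic residues among the 7: 2.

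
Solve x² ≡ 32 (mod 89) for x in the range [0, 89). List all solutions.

11, 78

89 ≡ 1 (mod 4), so we find a root by search.
Trying successive values, 11² = 121 ≡ 32 (mod 89). The other root is 89 − 11 = 78.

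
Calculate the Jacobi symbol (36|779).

Pull out 2^2: since 779 ≡ 3 (mod 8), (2/779) = -1, so (2/779)^2 = +1.
Reciprocity: 9 ≡ 1 and 779 ≡ 3 (mod 4), so (9/779) = +(779/9).
Reduce top mod 9: now compute (5/9).
Reciprocity: 5 ≡ 1 and 9 ≡ 1 (mod 4), so (5/9) = +(9/5).
Reduce top mod 5: now compute (4/5).
Pull out 2^2: since 5 ≡ 5 (mod 8), (2/5) = -1, so (2/5)^2 = +1.
Reached (1/5) = 1. Collecting the sign flips along the way, the symbol is +1.

1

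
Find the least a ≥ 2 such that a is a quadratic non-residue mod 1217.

(2/1217) = +1, so 2 is a residue.
(3/1217) = −1, so 3 is the smallest positive non-residue mod 1217.

3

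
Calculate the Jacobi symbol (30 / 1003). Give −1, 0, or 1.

-1

Pull out 2: since 1003 ≡ 3 (mod 8), (2/1003) = -1.
Reciprocity: 15 ≡ 3 and 1003 ≡ 3 (mod 4), so (15/1003) = −(1003/15).
Reduce top mod 15: now compute (13/15).
Reciprocity: 13 ≡ 1 and 15 ≡ 3 (mod 4), so (13/15) = +(15/13).
Reduce top mod 13: now compute (2/13).
Pull out 2: since 13 ≡ 5 (mod 8), (2/13) = -1.
Reached (1/13) = 1. Collecting the sign flips along the way, the symbol is -1.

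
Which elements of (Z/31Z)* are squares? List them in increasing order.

1, 2, 4, 5, 7, 8, 9, 10, 14, 16, 18, 19, 20, 25, 28

Square k = 1,…,15 (k and 31−k give the same square):
1²=1, 2²=4, 3²=9, 4²=16, 5²=25, 6²≡5, 7²≡18, 8²≡2, 9²≡19, 10²≡7, 11²≡28, 12²≡20, 13²≡14, 14²≡10, 15²≡8 (mod 31).
So the quadratic residues mod 31 are {1, 2, 4, 5, 7, 8, 9, 10, 14, 16, 18, 19, 20, 25, 28}.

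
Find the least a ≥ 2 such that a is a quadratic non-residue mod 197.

(2/197) = −1, so 2 is the smallest positive non-residue mod 197.

2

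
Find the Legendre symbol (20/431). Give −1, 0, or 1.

1

Pull out 2^2: since 431 ≡ 7 (mod 8), (2/431) = +1, so (2/431)^2 = +1.
Reciprocity: 5 ≡ 1 and 431 ≡ 3 (mod 4), so (5/431) = +(431/5).
Reduce top mod 5: now compute (1/5).
Reached (1/5) = 1. Collecting the sign flips along the way, the symbol is +1.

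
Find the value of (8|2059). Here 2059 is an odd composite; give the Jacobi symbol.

-1

Pull out 2^3: since 2059 ≡ 3 (mod 8), (2/2059) = -1, so (2/2059)^3 = -1.
Reached (1/2059) = 1. Collecting the sign flips along the way, the symbol is -1.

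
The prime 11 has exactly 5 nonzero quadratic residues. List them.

1,3,4,5,9

Square k = 1,…,5 (k and 11−k give the same square):
1²=1, 2²=4, 3²=9, 4²≡5, 5²≡3 (mod 11).
So the quadratic residues mod 11 are {1, 3, 4, 5, 9}.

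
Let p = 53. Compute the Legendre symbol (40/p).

1

Euler's criterion: (40/53) ≡ 40^26 (mod 53).
40^2 ≡ 10 (mod 53)
40^4 ≡ 47 (mod 53)
40^8 ≡ 36 (mod 53)
40^16 ≡ 24 (mod 53)
40^26 = 40^(16+8+2) ≡ 1 (mod 53).
Result is 1, so (40/53) = 1.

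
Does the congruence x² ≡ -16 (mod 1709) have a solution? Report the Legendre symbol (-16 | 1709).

First reduce: -16 ≡ 1693 (mod 1709).
Reciprocity: 1693 ≡ 1 and 1709 ≡ 1 (mod 4), so (1693/1709) = +(1709/1693).
Reduce top mod 1693: now compute (16/1693).
Pull out 2^4: since 1693 ≡ 5 (mod 8), (2/1693) = -1, so (2/1693)^4 = +1.
Reached (1/1693) = 1. Collecting the sign flips along the way, the symbol is +1.

1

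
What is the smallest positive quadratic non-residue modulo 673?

5

(2/673) = +1, so 2 is a residue.
(3/673) = +1, so 3 is a residue.
(4/673) = +1, so 4 is a residue.
(5/673) = −1, so 5 is the smallest positive non-residue mod 673.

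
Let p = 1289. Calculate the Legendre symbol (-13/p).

First reduce: -13 ≡ 1276 (mod 1289).
Pull out 2^2: since 1289 ≡ 1 (mod 8), (2/1289) = +1, so (2/1289)^2 = +1.
Reciprocity: 319 ≡ 3 and 1289 ≡ 1 (mod 4), so (319/1289) = +(1289/319).
Reduce top mod 319: now compute (13/319).
Reciprocity: 13 ≡ 1 and 319 ≡ 3 (mod 4), so (13/319) = +(319/13).
Reduce top mod 13: now compute (7/13).
Reciprocity: 7 ≡ 3 and 13 ≡ 1 (mod 4), so (7/13) = +(13/7).
Reduce top mod 7: now compute (6/7).
Pull out 2: since 7 ≡ 7 (mod 8), (2/7) = +1.
Reciprocity: 3 ≡ 3 and 7 ≡ 3 (mod 4), so (3/7) = −(7/3).
Reduce top mod 3: now compute (1/3).
Reached (1/3) = 1. Collecting the sign flips along the way, the symbol is -1.

-1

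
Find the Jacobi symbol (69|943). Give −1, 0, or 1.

Reciprocity: 69 ≡ 1 and 943 ≡ 3 (mod 4), so (69/943) = +(943/69).
Reduce top mod 69: now compute (46/69).
Pull out 2: since 69 ≡ 5 (mod 8), (2/69) = -1.
Reciprocity: 23 ≡ 3 and 69 ≡ 1 (mod 4), so (23/69) = +(69/23).
Reduce top mod 23: now compute (0/23).
Top reduces to 0: gcd > 1, so the symbol is 0.

0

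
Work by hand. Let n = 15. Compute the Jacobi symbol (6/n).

0

Pull out 2: since 15 ≡ 7 (mod 8), (2/15) = +1.
Reciprocity: 3 ≡ 3 and 15 ≡ 3 (mod 4), so (3/15) = −(15/3).
Reduce top mod 3: now compute (0/3).
Top reduces to 0: gcd > 1, so the symbol is 0.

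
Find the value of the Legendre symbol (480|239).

1

Euler's criterion: (480/239) ≡ 2^119 (mod 239).
2^2 ≡ 4 (mod 239)
2^4 ≡ 16 (mod 239)
2^8 ≡ 17 (mod 239)
2^16 ≡ 50 (mod 239)
2^32 ≡ 110 (mod 239)
2^64 ≡ 150 (mod 239)
2^119 = 2^(64+32+16+4+2+1) ≡ 1 (mod 239).
Result is 1, so (480/239) = 1.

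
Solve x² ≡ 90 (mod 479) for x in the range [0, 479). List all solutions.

Since 479 ≡ 3 (mod 4), a square root of 90 is 90^((479+1)/4) = 90^120 mod 479.
Repeated squaring: 90^2≡436, 90^4≡412, 90^8≡178, 90^16≡70, 90^32≡110, 90^64≡125 (mod 479).
90^120 = 90^(64+32+16+8) ≡ 112 (mod 479).
Check: 112² = 12544 ≡ 90 (mod 479). The two roots are 112 and 367.

112, 367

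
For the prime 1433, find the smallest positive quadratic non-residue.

(2/1433) = +1, so 2 is a residue.
(3/1433) = −1, so 3 is the smallest positive non-residue mod 1433.

3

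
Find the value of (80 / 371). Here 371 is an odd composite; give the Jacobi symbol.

Pull out 2^4: since 371 ≡ 3 (mod 8), (2/371) = -1, so (2/371)^4 = +1.
Reciprocity: 5 ≡ 1 and 371 ≡ 3 (mod 4), so (5/371) = +(371/5).
Reduce top mod 5: now compute (1/5).
Reached (1/5) = 1. Collecting the sign flips along the way, the symbol is +1.

1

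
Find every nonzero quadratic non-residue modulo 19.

2 3 8 10 12 13 14 15 18

Square k = 1,…,9 (k and 19−k give the same square):
1²=1, 2²=4, 3²=9, 4²=16, 5²≡6, 6²≡17, 7²≡11, 8²≡7, 9²≡5 (mod 19).
The residues are {1, 4, 5, 6, 7, 9, 11, 16, 17}; the non-residues are the remaining 9 nonzero classes.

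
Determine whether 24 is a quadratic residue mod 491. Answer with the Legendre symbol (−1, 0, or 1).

Euler's criterion: (24/491) ≡ 24^245 (mod 491).
24^2 ≡ 85 (mod 491)
24^4 ≡ 351 (mod 491)
24^8 ≡ 451 (mod 491)
24^16 ≡ 127 (mod 491)
24^32 ≡ 417 (mod 491)
24^64 ≡ 75 (mod 491)
24^128 ≡ 224 (mod 491)
24^245 = 24^(128+64+32+16+4+1) ≡ 490 (mod 491).
Result is 490 ≡ −1, so (24/491) = −1.

-1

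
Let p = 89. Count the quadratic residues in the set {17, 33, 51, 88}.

2

(17/89) = +1 → QR.
(33/89) = -1 → non-residue.
(51/89) = -1 → non-residue.
(88/89) = +1 → QR.
Total quadratic residues among the 4: 2.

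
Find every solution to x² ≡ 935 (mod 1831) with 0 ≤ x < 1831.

Since 1831 ≡ 3 (mod 4), a square root of 935 is 935^((1831+1)/4) = 935^458 mod 1831.
Repeated squaring: 935^2≡838, 935^4≡971, 935^8≡1707, 935^16≡728, 935^32≡825, 935^64≡1324, 935^128≡709, 935^256≡987 (mod 1831).
935^458 = 935^(256+128+64+8+2) ≡ 1668 (mod 1831).
Check: 1668² = 2782224 ≡ 935 (mod 1831). The two roots are 163 and 1668.

163, 1668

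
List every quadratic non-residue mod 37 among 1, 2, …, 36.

Square k = 1,…,18 (k and 37−k give the same square):
1²=1, 2²=4, 3²=9, 4²=16, 5²=25, 6²=36, 7²≡12, 8²≡27, 9²≡7, 10²≡26, 11²≡10, 12²≡33, 13²≡21, 14²≡11, 15²≡3, 16²≡34, 17²≡30, 18²≡28 (mod 37).
The residues are {1, 3, 4, 7, 9, 10, 11, 12, 16, 21, 25, 26, 27, 28, 30, 33, 34, 36}; the non-residues are the remaining 18 nonzero classes.

2,5,6,8,13,14,15,17,18,19,20,22,23,24,29,31,32,35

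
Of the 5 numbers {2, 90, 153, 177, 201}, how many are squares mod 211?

(2/211) = -1 → non-residue.
(90/211) = -1 → non-residue.
(153/211) = -1 → non-residue.
(177/211) = -1 → non-residue.
(201/211) = +1 → QR.
Total quadratic residues among the 5: 1.

1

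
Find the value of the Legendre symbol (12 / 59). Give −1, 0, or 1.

1

Euler's criterion: (12/59) ≡ 12^29 (mod 59).
12^2 ≡ 26 (mod 59)
12^4 ≡ 27 (mod 59)
12^8 ≡ 21 (mod 59)
12^16 ≡ 28 (mod 59)
12^29 = 12^(16+8+4+1) ≡ 1 (mod 59).
Result is 1, so (12/59) = 1.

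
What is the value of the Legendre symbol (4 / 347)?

1

Euler's criterion: (4/347) ≡ 4^173 (mod 347).
4^2 ≡ 16 (mod 347)
4^4 ≡ 256 (mod 347)
4^8 ≡ 300 (mod 347)
4^16 ≡ 127 (mod 347)
4^32 ≡ 167 (mod 347)
4^64 ≡ 129 (mod 347)
4^128 ≡ 332 (mod 347)
4^173 = 4^(128+32+8+4+1) ≡ 1 (mod 347).
Result is 1, so (4/347) = 1.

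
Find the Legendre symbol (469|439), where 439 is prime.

-1

First reduce: 469 ≡ 30 (mod 439).
Pull out 2: since 439 ≡ 7 (mod 8), (2/439) = +1.
Reciprocity: 15 ≡ 3 and 439 ≡ 3 (mod 4), so (15/439) = −(439/15).
Reduce top mod 15: now compute (4/15).
Pull out 2^2: since 15 ≡ 7 (mod 8), (2/15) = +1, so (2/15)^2 = +1.
Reached (1/15) = 1. Collecting the sign flips along the way, the symbol is -1.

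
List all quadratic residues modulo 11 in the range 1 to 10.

Square k = 1,…,5 (k and 11−k give the same square):
1²=1, 2²=4, 3²=9, 4²≡5, 5²≡3 (mod 11).
So the quadratic residues mod 11 are {1, 3, 4, 5, 9}.

1, 3, 4, 5, 9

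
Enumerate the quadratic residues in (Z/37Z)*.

Square k = 1,…,18 (k and 37−k give the same square):
1²=1, 2²=4, 3²=9, 4²=16, 5²=25, 6²=36, 7²≡12, 8²≡27, 9²≡7, 10²≡26, 11²≡10, 12²≡33, 13²≡21, 14²≡11, 15²≡3, 16²≡34, 17²≡30, 18²≡28 (mod 37).
So the quadratic residues mod 37 are {1, 3, 4, 7, 9, 10, 11, 12, 16, 21, 25, 26, 27, 28, 30, 33, 34, 36}.

1, 3, 4, 7, 9, 10, 11, 12, 16, 21, 25, 26, 27, 28, 30, 33, 34, 36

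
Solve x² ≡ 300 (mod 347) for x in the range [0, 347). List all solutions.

Since 347 ≡ 3 (mod 4), a square root of 300 is 300^((347+1)/4) = 300^87 mod 347.
Repeated squaring: 300^2≡127, 300^4≡167, 300^8≡129, 300^16≡332, 300^32≡225, 300^64≡310 (mod 347).
300^87 = 300^(64+16+4+2+1) ≡ 256 (mod 347).
Check: 256² = 65536 ≡ 300 (mod 347). The two roots are 91 and 256.

91, 256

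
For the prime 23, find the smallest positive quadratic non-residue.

(2/23) = +1, so 2 is a residue.
(3/23) = +1, so 3 is a residue.
(4/23) = +1, so 4 is a residue.
(5/23) = −1, so 5 is the smallest positive non-residue mod 23.

5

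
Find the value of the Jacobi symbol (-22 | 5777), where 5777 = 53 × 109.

First reduce: -22 ≡ 5755 (mod 5777).
Reciprocity: 5755 ≡ 3 and 5777 ≡ 1 (mod 4), so (5755/5777) = +(5777/5755).
Reduce top mod 5755: now compute (22/5755).
Pull out 2: since 5755 ≡ 3 (mod 8), (2/5755) = -1.
Reciprocity: 11 ≡ 3 and 5755 ≡ 3 (mod 4), so (11/5755) = −(5755/11).
Reduce top mod 11: now compute (2/11).
Pull out 2: since 11 ≡ 3 (mod 8), (2/11) = -1.
Reached (1/11) = 1. Collecting the sign flips along the way, the symbol is -1.

-1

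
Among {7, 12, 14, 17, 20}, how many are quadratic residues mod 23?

1

(7/23) = -1 → non-residue.
(12/23) = +1 → QR.
(14/23) = -1 → non-residue.
(17/23) = -1 → non-residue.
(20/23) = -1 → non-residue.
Total quadratic residues among the 5: 1.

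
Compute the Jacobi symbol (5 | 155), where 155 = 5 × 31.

Reciprocity: 5 ≡ 1 and 155 ≡ 3 (mod 4), so (5/155) = +(155/5).
Reduce top mod 5: now compute (0/5).
Top reduces to 0: gcd > 1, so the symbol is 0.

0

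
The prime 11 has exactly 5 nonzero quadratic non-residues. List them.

Square k = 1,…,5 (k and 11−k give the same square):
1²=1, 2²=4, 3²=9, 4²≡5, 5²≡3 (mod 11).
The residues are {1, 3, 4, 5, 9}; the non-residues are the remaining 5 nonzero classes.

2 6 7 8 10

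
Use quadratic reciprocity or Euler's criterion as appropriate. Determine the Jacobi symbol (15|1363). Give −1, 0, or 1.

Reciprocity: 15 ≡ 3 and 1363 ≡ 3 (mod 4), so (15/1363) = −(1363/15).
Reduce top mod 15: now compute (13/15).
Reciprocity: 13 ≡ 1 and 15 ≡ 3 (mod 4), so (13/15) = +(15/13).
Reduce top mod 13: now compute (2/13).
Pull out 2: since 13 ≡ 5 (mod 8), (2/13) = -1.
Reached (1/13) = 1. Collecting the sign flips along the way, the symbol is +1.

1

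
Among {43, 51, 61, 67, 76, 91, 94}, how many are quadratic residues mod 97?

(43/97) = +1 → QR.
(51/97) = -1 → non-residue.
(61/97) = +1 → QR.
(67/97) = -1 → non-residue.
(76/97) = -1 → non-residue.
(91/97) = +1 → QR.
(94/97) = +1 → QR.
Total quadratic residues among the 7: 4.

4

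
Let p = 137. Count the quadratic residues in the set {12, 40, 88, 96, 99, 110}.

2

(12/137) = -1 → non-residue.
(40/137) = -1 → non-residue.
(88/137) = +1 → QR.
(96/137) = -1 → non-residue.
(99/137) = +1 → QR.
(110/137) = -1 → non-residue.
Total quadratic residues among the 6: 2.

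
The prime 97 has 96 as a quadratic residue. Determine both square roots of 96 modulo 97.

22, 75

97 ≡ 1 (mod 4), so we find a root by search.
Trying successive values, 22² = 484 ≡ 96 (mod 97). The other root is 97 − 22 = 75.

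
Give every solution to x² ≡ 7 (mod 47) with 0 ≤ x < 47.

Since 47 ≡ 3 (mod 4), a square root of 7 is 7^((47+1)/4) = 7^12 mod 47.
Repeated squaring: 7^2≡2, 7^4≡4, 7^8≡16 (mod 47).
7^12 = 7^(8+4) ≡ 17 (mod 47).
Check: 17² = 289 ≡ 7 (mod 47). The two roots are 17 and 30.

17, 30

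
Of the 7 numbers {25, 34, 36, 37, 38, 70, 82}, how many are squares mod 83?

(25/83) = +1 → QR.
(34/83) = -1 → non-residue.
(36/83) = +1 → QR.
(37/83) = +1 → QR.
(38/83) = +1 → QR.
(70/83) = +1 → QR.
(82/83) = -1 → non-residue.
Total quadratic residues among the 7: 5.

5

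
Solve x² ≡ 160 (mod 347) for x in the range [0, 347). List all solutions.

153, 194

Since 347 ≡ 3 (mod 4), a square root of 160 is 160^((347+1)/4) = 160^87 mod 347.
Repeated squaring: 160^2≡269, 160^4≡185, 160^8≡219, 160^16≡75, 160^32≡73, 160^64≡124 (mod 347).
160^87 = 160^(64+16+4+2+1) ≡ 194 (mod 347).
Check: 194² = 37636 ≡ 160 (mod 347). The two roots are 153 and 194.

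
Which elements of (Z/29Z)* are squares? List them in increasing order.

Square k = 1,…,14 (k and 29−k give the same square):
1²=1, 2²=4, 3²=9, 4²=16, 5²=25, 6²≡7, 7²≡20, 8²≡6, 9²≡23, 10²≡13, 11²≡5, 12²≡28, 13²≡24, 14²≡22 (mod 29).
So the quadratic residues mod 29 are {1, 4, 5, 6, 7, 9, 13, 16, 20, 22, 23, 24, 25, 28}.

1, 4, 5, 6, 7, 9, 13, 16, 20, 22, 23, 24, 25, 28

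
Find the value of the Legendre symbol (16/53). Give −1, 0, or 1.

1

Euler's criterion: (16/53) ≡ 16^26 (mod 53).
16^2 ≡ 44 (mod 53)
16^4 ≡ 28 (mod 53)
16^8 ≡ 42 (mod 53)
16^16 ≡ 15 (mod 53)
16^26 = 16^(16+8+2) ≡ 1 (mod 53).
Result is 1, so (16/53) = 1.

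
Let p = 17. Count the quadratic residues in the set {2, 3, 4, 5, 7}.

(2/17) = +1 → QR.
(3/17) = -1 → non-residue.
(4/17) = +1 → QR.
(5/17) = -1 → non-residue.
(7/17) = -1 → non-residue.
Total quadratic residues among the 5: 2.

2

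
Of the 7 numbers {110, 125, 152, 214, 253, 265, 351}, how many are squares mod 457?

(110/457) = +1 → QR.
(125/457) = -1 → non-residue.
(152/457) = +1 → QR.
(214/457) = +1 → QR.
(253/457) = +1 → QR.
(265/457) = +1 → QR.
(351/457) = -1 → non-residue.
Total quadratic residues among the 7: 5.

5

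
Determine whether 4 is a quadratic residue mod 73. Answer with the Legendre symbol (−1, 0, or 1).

1

Pull out 2^2: since 73 ≡ 1 (mod 8), (2/73) = +1, so (2/73)^2 = +1.
Reached (1/73) = 1. Collecting the sign flips along the way, the symbol is +1.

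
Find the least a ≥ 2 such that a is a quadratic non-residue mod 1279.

3

(2/1279) = +1, so 2 is a residue.
(3/1279) = −1, so 3 is the smallest positive non-residue mod 1279.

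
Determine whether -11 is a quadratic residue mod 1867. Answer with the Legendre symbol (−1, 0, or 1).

First reduce: -11 ≡ 1856 (mod 1867).
Pull out 2^6: since 1867 ≡ 3 (mod 8), (2/1867) = -1, so (2/1867)^6 = +1.
Reciprocity: 29 ≡ 1 and 1867 ≡ 3 (mod 4), so (29/1867) = +(1867/29).
Reduce top mod 29: now compute (11/29).
Reciprocity: 11 ≡ 3 and 29 ≡ 1 (mod 4), so (11/29) = +(29/11).
Reduce top mod 11: now compute (7/11).
Reciprocity: 7 ≡ 3 and 11 ≡ 3 (mod 4), so (7/11) = −(11/7).
Reduce top mod 7: now compute (4/7).
Pull out 2^2: since 7 ≡ 7 (mod 8), (2/7) = +1, so (2/7)^2 = +1.
Reached (1/7) = 1. Collecting the sign flips along the way, the symbol is -1.

-1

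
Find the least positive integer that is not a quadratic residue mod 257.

3

(2/257) = +1, so 2 is a residue.
(3/257) = −1, so 3 is the smallest positive non-residue mod 257.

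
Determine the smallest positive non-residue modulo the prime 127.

(2/127) = +1, so 2 is a residue.
(3/127) = −1, so 3 is the smallest positive non-residue mod 127.

3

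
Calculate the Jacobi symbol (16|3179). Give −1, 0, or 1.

1

Pull out 2^4: since 3179 ≡ 3 (mod 8), (2/3179) = -1, so (2/3179)^4 = +1.
Reached (1/3179) = 1. Collecting the sign flips along the way, the symbol is +1.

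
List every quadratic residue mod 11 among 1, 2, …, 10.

Square k = 1,…,5 (k and 11−k give the same square):
1²=1, 2²=4, 3²=9, 4²≡5, 5²≡3 (mod 11).
So the quadratic residues mod 11 are {1, 3, 4, 5, 9}.

1 3 4 5 9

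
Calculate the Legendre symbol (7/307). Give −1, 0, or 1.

1

Reciprocity: 7 ≡ 3 and 307 ≡ 3 (mod 4), so (7/307) = −(307/7).
Reduce top mod 7: now compute (6/7).
Pull out 2: since 7 ≡ 7 (mod 8), (2/7) = +1.
Reciprocity: 3 ≡ 3 and 7 ≡ 3 (mod 4), so (3/7) = −(7/3).
Reduce top mod 3: now compute (1/3).
Reached (1/3) = 1. Collecting the sign flips along the way, the symbol is +1.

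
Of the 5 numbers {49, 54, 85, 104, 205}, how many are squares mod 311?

(49/311) = +1 → QR.
(54/311) = +1 → QR.
(85/311) = -1 → non-residue.
(104/311) = +1 → QR.
(205/311) = -1 → non-residue.
Total quadratic residues among the 5: 3.

3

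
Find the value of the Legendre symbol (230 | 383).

-1

Euler's criterion: (230/383) ≡ 230^191 (mod 383).
230^2 ≡ 46 (mod 383)
230^4 ≡ 201 (mod 383)
230^8 ≡ 186 (mod 383)
230^16 ≡ 126 (mod 383)
230^32 ≡ 173 (mod 383)
230^64 ≡ 55 (mod 383)
230^128 ≡ 344 (mod 383)
230^191 = 230^(128+32+16+8+4+2+1) ≡ 382 (mod 383).
Result is 382 ≡ −1, so (230/383) = −1.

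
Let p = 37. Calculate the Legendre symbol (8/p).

-1

Euler's criterion: (8/37) ≡ 8^18 (mod 37).
8^2 ≡ 27 (mod 37)
8^4 ≡ 26 (mod 37)
8^8 ≡ 10 (mod 37)
8^16 ≡ 26 (mod 37)
8^18 = 8^(16+2) ≡ 36 (mod 37).
Result is 36 ≡ −1, so (8/37) = −1.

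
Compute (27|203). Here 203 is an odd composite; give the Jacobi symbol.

Reciprocity: 27 ≡ 3 and 203 ≡ 3 (mod 4), so (27/203) = −(203/27).
Reduce top mod 27: now compute (14/27).
Pull out 2: since 27 ≡ 3 (mod 8), (2/27) = -1.
Reciprocity: 7 ≡ 3 and 27 ≡ 3 (mod 4), so (7/27) = −(27/7).
Reduce top mod 7: now compute (6/7).
Pull out 2: since 7 ≡ 7 (mod 8), (2/7) = +1.
Reciprocity: 3 ≡ 3 and 7 ≡ 3 (mod 4), so (3/7) = −(7/3).
Reduce top mod 3: now compute (1/3).
Reached (1/3) = 1. Collecting the sign flips along the way, the symbol is +1.

1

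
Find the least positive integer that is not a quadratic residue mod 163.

2

(2/163) = −1, so 2 is the smallest positive non-residue mod 163.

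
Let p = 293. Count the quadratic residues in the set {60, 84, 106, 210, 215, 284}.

4

(60/293) = +1 → QR.
(84/293) = +1 → QR.
(106/293) = -1 → non-residue.
(210/293) = +1 → QR.
(215/293) = -1 → non-residue.
(284/293) = +1 → QR.
Total quadratic residues among the 6: 4.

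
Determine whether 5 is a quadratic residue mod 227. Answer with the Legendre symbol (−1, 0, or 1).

-1

Reciprocity: 5 ≡ 1 and 227 ≡ 3 (mod 4), so (5/227) = +(227/5).
Reduce top mod 5: now compute (2/5).
Pull out 2: since 5 ≡ 5 (mod 8), (2/5) = -1.
Reached (1/5) = 1. Collecting the sign flips along the way, the symbol is -1.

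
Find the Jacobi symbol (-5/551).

First reduce: -5 ≡ 546 (mod 551).
Pull out 2: since 551 ≡ 7 (mod 8), (2/551) = +1.
Reciprocity: 273 ≡ 1 and 551 ≡ 3 (mod 4), so (273/551) = +(551/273).
Reduce top mod 273: now compute (5/273).
Reciprocity: 5 ≡ 1 and 273 ≡ 1 (mod 4), so (5/273) = +(273/5).
Reduce top mod 5: now compute (3/5).
Reciprocity: 3 ≡ 3 and 5 ≡ 1 (mod 4), so (3/5) = +(5/3).
Reduce top mod 3: now compute (2/3).
Pull out 2: since 3 ≡ 3 (mod 8), (2/3) = -1.
Reached (1/3) = 1. Collecting the sign flips along the way, the symbol is -1.

-1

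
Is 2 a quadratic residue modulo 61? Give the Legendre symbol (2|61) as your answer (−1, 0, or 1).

-1

Pull out 2: since 61 ≡ 5 (mod 8), (2/61) = -1.
Reached (1/61) = 1. Collecting the sign flips along the way, the symbol is -1.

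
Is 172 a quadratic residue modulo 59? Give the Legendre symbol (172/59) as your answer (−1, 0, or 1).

Euler's criterion: (172/59) ≡ 54^29 (mod 59).
54^2 ≡ 25 (mod 59)
54^4 ≡ 35 (mod 59)
54^8 ≡ 45 (mod 59)
54^16 ≡ 19 (mod 59)
54^29 = 54^(16+8+4+1) ≡ 58 (mod 59).
Result is 58 ≡ −1, so (172/59) = −1.

-1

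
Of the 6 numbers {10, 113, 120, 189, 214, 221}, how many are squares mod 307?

2

(10/307) = +1 → QR.
(113/307) = +1 → QR.
(120/307) = -1 → non-residue.
(189/307) = -1 → non-residue.
(214/307) = -1 → non-residue.
(221/307) = -1 → non-residue.
Total quadratic residues among the 6: 2.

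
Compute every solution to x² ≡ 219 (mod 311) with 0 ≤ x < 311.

Since 311 ≡ 3 (mod 4), a square root of 219 is 219^((311+1)/4) = 219^78 mod 311.
Repeated squaring: 219^2≡67, 219^4≡135, 219^8≡187, 219^16≡137, 219^32≡109, 219^64≡63 (mod 311).
219^78 = 219^(64+8+4+2) ≡ 282 (mod 311).
Check: 282² = 79524 ≡ 219 (mod 311). The two roots are 29 and 282.

29, 282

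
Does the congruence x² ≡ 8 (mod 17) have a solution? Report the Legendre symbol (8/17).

Euler's criterion: (8/17) ≡ 8^8 (mod 17).
8^2 ≡ 13 (mod 17)
8^4 ≡ 16 (mod 17)
8^8 ≡ 1 (mod 17)
8^8 = 8^(8) ≡ 1 (mod 17).
Result is 1, so (8/17) = 1.

1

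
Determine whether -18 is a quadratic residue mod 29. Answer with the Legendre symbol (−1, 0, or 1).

Euler's criterion: (-18/29) ≡ 11^14 (mod 29).
11^2 ≡ 5 (mod 29)
11^4 ≡ 25 (mod 29)
11^8 ≡ 16 (mod 29)
11^14 = 11^(8+4+2) ≡ 28 (mod 29).
Result is 28 ≡ −1, so (-18/29) = −1.

-1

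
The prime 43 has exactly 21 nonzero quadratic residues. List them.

Square k = 1,…,21 (k and 43−k give the same square):
1²=1, 2²=4, 3²=9, 4²=16, 5²=25, 6²=36, 7²≡6, 8²≡21, 9²≡38, 10²≡14, 11²≡35, 12²≡15, 13²≡40, 14²≡24, 15²≡10, 16²≡41, 17²≡31, 18²≡23, 19²≡17, 20²≡13, 21²≡11 (mod 43).
So the quadratic residues mod 43 are {1, 4, 6, 9, 10, 11, 13, 14, 15, 16, 17, 21, 23, 24, 25, 31, 35, 36, 38, 40, 41}.

1 4 6 9 10 11 13 14 15 16 17 21 23 24 25 31 35 36 38 40 41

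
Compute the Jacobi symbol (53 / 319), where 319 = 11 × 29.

Reciprocity: 53 ≡ 1 and 319 ≡ 3 (mod 4), so (53/319) = +(319/53).
Reduce top mod 53: now compute (1/53).
Reached (1/53) = 1. Collecting the sign flips along the way, the symbol is +1.

1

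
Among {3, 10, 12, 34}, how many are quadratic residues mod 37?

(3/37) = +1 → QR.
(10/37) = +1 → QR.
(12/37) = +1 → QR.
(34/37) = +1 → QR.
Total quadratic residues among the 4: 4.

4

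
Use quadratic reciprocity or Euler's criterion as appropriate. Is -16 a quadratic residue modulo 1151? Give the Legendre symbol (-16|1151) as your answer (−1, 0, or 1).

-1

First reduce: -16 ≡ 1135 (mod 1151).
Reciprocity: 1135 ≡ 3 and 1151 ≡ 3 (mod 4), so (1135/1151) = −(1151/1135).
Reduce top mod 1135: now compute (16/1135).
Pull out 2^4: since 1135 ≡ 7 (mod 8), (2/1135) = +1, so (2/1135)^4 = +1.
Reached (1/1135) = 1. Collecting the sign flips along the way, the symbol is -1.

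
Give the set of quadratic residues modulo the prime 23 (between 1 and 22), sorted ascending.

Square k = 1,…,11 (k and 23−k give the same square):
1²=1, 2²=4, 3²=9, 4²=16, 5²≡2, 6²≡13, 7²≡3, 8²≡18, 9²≡12, 10²≡8, 11²≡6 (mod 23).
So the quadratic residues mod 23 are {1, 2, 3, 4, 6, 8, 9, 12, 13, 16, 18}.

1, 2, 3, 4, 6, 8, 9, 12, 13, 16, 18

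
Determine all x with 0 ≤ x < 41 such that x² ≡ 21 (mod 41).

41 ≡ 1 (mod 4), so we find a root by search.
Trying successive values, 12² = 144 ≡ 21 (mod 41). The other root is 41 − 12 = 29.

12, 29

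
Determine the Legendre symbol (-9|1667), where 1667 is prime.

-1

First reduce: -9 ≡ 1658 (mod 1667).
Pull out 2: since 1667 ≡ 3 (mod 8), (2/1667) = -1.
Reciprocity: 829 ≡ 1 and 1667 ≡ 3 (mod 4), so (829/1667) = +(1667/829).
Reduce top mod 829: now compute (9/829).
Reciprocity: 9 ≡ 1 and 829 ≡ 1 (mod 4), so (9/829) = +(829/9).
Reduce top mod 9: now compute (1/9).
Reached (1/9) = 1. Collecting the sign flips along the way, the symbol is -1.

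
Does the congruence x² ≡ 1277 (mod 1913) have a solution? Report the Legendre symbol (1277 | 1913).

Reciprocity: 1277 ≡ 1 and 1913 ≡ 1 (mod 4), so (1277/1913) = +(1913/1277).
Reduce top mod 1277: now compute (636/1277).
Pull out 2^2: since 1277 ≡ 5 (mod 8), (2/1277) = -1, so (2/1277)^2 = +1.
Reciprocity: 159 ≡ 3 and 1277 ≡ 1 (mod 4), so (159/1277) = +(1277/159).
Reduce top mod 159: now compute (5/159).
Reciprocity: 5 ≡ 1 and 159 ≡ 3 (mod 4), so (5/159) = +(159/5).
Reduce top mod 5: now compute (4/5).
Pull out 2^2: since 5 ≡ 5 (mod 8), (2/5) = -1, so (2/5)^2 = +1.
Reached (1/5) = 1. Collecting the sign flips along the way, the symbol is +1.

1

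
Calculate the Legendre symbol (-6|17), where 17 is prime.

-1

Euler's criterion: (-6/17) ≡ 11^8 (mod 17).
11^2 ≡ 2 (mod 17)
11^4 ≡ 4 (mod 17)
11^8 ≡ 16 (mod 17)
11^8 = 11^(8) ≡ 16 (mod 17).
Result is 16 ≡ −1, so (-6/17) = −1.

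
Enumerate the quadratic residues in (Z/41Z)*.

1 2 4 5 8 9 10 16 18 20 21 23 25 31 32 33 36 37 39 40

Square k = 1,…,20 (k and 41−k give the same square):
1²=1, 2²=4, 3²=9, 4²=16, 5²=25, 6²=36, 7²≡8, 8²≡23, 9²≡40, 10²≡18, 11²≡39, 12²≡21, 13²≡5, 14²≡32, 15²≡20, 16²≡10, 17²≡2, 18²≡37, 19²≡33, 20²≡31 (mod 41).
So the quadratic residues mod 41 are {1, 2, 4, 5, 8, 9, 10, 16, 18, 20, 21, 23, 25, 31, 32, 33, 36, 37, 39, 40}.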